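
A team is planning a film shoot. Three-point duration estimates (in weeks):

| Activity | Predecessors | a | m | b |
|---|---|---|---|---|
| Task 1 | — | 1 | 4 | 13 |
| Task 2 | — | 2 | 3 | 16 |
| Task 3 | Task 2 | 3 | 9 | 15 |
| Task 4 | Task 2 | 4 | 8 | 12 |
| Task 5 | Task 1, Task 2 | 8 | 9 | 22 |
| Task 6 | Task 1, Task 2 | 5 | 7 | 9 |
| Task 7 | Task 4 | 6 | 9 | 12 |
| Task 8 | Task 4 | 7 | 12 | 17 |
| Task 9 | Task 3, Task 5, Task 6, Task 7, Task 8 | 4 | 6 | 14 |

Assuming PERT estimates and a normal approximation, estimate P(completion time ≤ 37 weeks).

0.919

te_Task 1 = (1 + 4·4 + 13)/6 = 30/6 = 5; σ²_Task 1 = ((13−1)/6)² = 4.000
te_Task 2 = (2 + 4·3 + 16)/6 = 30/6 = 5; σ²_Task 2 = ((16−2)/6)² = 5.444
te_Task 3 = (3 + 4·9 + 15)/6 = 54/6 = 9; σ²_Task 3 = ((15−3)/6)² = 4.000
te_Task 4 = (4 + 4·8 + 12)/6 = 48/6 = 8; σ²_Task 4 = ((12−4)/6)² = 1.778
te_Task 5 = (8 + 4·9 + 22)/6 = 66/6 = 11; σ²_Task 5 = ((22−8)/6)² = 5.444
te_Task 6 = (5 + 4·7 + 9)/6 = 42/6 = 7; σ²_Task 6 = ((9−5)/6)² = 0.444
te_Task 7 = (6 + 4·9 + 12)/6 = 54/6 = 9; σ²_Task 7 = ((12−6)/6)² = 1.000
te_Task 8 = (7 + 4·12 + 17)/6 = 72/6 = 12; σ²_Task 8 = ((17−7)/6)² = 2.778
te_Task 9 = (4 + 4·6 + 14)/6 = 42/6 = 7; σ²_Task 9 = ((14−4)/6)² = 2.778

Forward pass:
ES_Task 1 = 0; EF_Task 1 = 5
ES_Task 2 = 0; EF_Task 2 = 5
ES_Task 3 = 5; EF_Task 3 = 5+9 = 14
ES_Task 4 = 5; EF_Task 4 = 5+8 = 13
ES_Task 5 = max(EF_Task 1=5, EF_Task 2=5) = 5; EF_Task 5 = 5+11 = 16
ES_Task 6 = max(EF_Task 1=5, EF_Task 2=5) = 5; EF_Task 6 = 5+7 = 12
ES_Task 7 = 13; EF_Task 7 = 13+9 = 22
ES_Task 8 = 13; EF_Task 8 = 13+12 = 25
ES_Task 9 = max(EF_Task 3=14, EF_Task 5=16, EF_Task 6=12, EF_Task 7=22, EF_Task 8=25) = 25; EF_Task 9 = 25+7 = 32
Expected project duration μ = 32 weeks. Critical path: Task 2 → Task 4 → Task 8 → Task 9.

Variance along critical path = 5.444 + 1.778 + 2.778 + 2.778 = 12.778; σ = √12.778 = 3.575 weeks.
Z = (37 − 32) / 3.575 = 1.399
P(T ≤ 37) = Φ(1.399) ≈ 0.919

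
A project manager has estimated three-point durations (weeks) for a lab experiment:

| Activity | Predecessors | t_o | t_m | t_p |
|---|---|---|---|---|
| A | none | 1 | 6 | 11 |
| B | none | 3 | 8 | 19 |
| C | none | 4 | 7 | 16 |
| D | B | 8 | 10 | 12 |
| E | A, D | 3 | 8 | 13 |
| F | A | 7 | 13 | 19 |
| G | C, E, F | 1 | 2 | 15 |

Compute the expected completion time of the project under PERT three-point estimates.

31 weeks

te_A = (1 + 4·6 + 11)/6 = 36/6 = 6
te_B = (3 + 4·8 + 19)/6 = 54/6 = 9
te_C = (4 + 4·7 + 16)/6 = 48/6 = 8
te_D = (8 + 4·10 + 12)/6 = 60/6 = 10
te_E = (3 + 4·8 + 13)/6 = 48/6 = 8
te_F = (7 + 4·13 + 19)/6 = 78/6 = 13
te_G = (1 + 4·2 + 15)/6 = 24/6 = 4

Forward pass:
ES_A = 0; EF_A = 6
ES_B = 0; EF_B = 9
ES_C = 0; EF_C = 8
ES_D = 9; EF_D = 9+10 = 19
ES_E = max(EF_A=6, EF_D=19) = 19; EF_E = 19+8 = 27
ES_F = 6; EF_F = 6+13 = 19
ES_G = max(EF_C=8, EF_E=27, EF_F=19) = 27; EF_G = 27+4 = 31
Expected project duration μ = 31 weeks. Critical path: B → D → E → G.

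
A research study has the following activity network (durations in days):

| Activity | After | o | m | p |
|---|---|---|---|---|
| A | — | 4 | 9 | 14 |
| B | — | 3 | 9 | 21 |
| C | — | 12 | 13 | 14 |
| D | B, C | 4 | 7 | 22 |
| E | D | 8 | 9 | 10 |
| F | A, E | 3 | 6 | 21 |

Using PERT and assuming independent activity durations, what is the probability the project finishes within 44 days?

te_A = (4 + 4·9 + 14)/6 = 54/6 = 9; σ²_A = ((14−4)/6)² = 2.778
te_B = (3 + 4·9 + 21)/6 = 60/6 = 10; σ²_B = ((21−3)/6)² = 9.000
te_C = (12 + 4·13 + 14)/6 = 78/6 = 13; σ²_C = ((14−12)/6)² = 0.111
te_D = (4 + 4·7 + 22)/6 = 54/6 = 9; σ²_D = ((22−4)/6)² = 9.000
te_E = (8 + 4·9 + 10)/6 = 54/6 = 9; σ²_E = ((10−8)/6)² = 0.111
te_F = (3 + 4·6 + 21)/6 = 48/6 = 8; σ²_F = ((21−3)/6)² = 9.000

Forward pass:
ES_A = 0; EF_A = 9
ES_B = 0; EF_B = 10
ES_C = 0; EF_C = 13
ES_D = max(EF_B=10, EF_C=13) = 13; EF_D = 13+9 = 22
ES_E = 22; EF_E = 22+9 = 31
ES_F = max(EF_A=9, EF_E=31) = 31; EF_F = 31+8 = 39
Expected project duration μ = 39 days. Critical path: C → D → E → F.

Variance along critical path = 0.111 + 9.000 + 0.111 + 9.000 = 18.222; σ = √18.222 = 4.269 days.
Z = (44 − 39) / 4.269 = 1.171
P(T ≤ 44) = Φ(1.171) ≈ 0.879

0.879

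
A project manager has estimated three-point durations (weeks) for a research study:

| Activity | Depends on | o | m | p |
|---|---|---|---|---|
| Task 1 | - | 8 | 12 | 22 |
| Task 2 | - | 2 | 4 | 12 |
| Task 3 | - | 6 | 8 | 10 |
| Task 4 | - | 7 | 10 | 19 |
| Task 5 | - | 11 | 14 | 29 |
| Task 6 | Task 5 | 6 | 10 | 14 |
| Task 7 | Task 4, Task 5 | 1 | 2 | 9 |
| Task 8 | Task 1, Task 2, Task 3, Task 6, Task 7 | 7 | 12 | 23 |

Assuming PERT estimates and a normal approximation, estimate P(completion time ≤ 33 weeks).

te_Task 1 = (8 + 4·12 + 22)/6 = 78/6 = 13; σ²_Task 1 = ((22−8)/6)² = 5.444
te_Task 2 = (2 + 4·4 + 12)/6 = 30/6 = 5; σ²_Task 2 = ((12−2)/6)² = 2.778
te_Task 3 = (6 + 4·8 + 10)/6 = 48/6 = 8; σ²_Task 3 = ((10−6)/6)² = 0.444
te_Task 4 = (7 + 4·10 + 19)/6 = 66/6 = 11; σ²_Task 4 = ((19−7)/6)² = 4.000
te_Task 5 = (11 + 4·14 + 29)/6 = 96/6 = 16; σ²_Task 5 = ((29−11)/6)² = 9.000
te_Task 6 = (6 + 4·10 + 14)/6 = 60/6 = 10; σ²_Task 6 = ((14−6)/6)² = 1.778
te_Task 7 = (1 + 4·2 + 9)/6 = 18/6 = 3; σ²_Task 7 = ((9−1)/6)² = 1.778
te_Task 8 = (7 + 4·12 + 23)/6 = 78/6 = 13; σ²_Task 8 = ((23−7)/6)² = 7.111

Forward pass:
ES_Task 1 = 0; EF_Task 1 = 13
ES_Task 2 = 0; EF_Task 2 = 5
ES_Task 3 = 0; EF_Task 3 = 8
ES_Task 4 = 0; EF_Task 4 = 11
ES_Task 5 = 0; EF_Task 5 = 16
ES_Task 6 = 16; EF_Task 6 = 16+10 = 26
ES_Task 7 = max(EF_Task 4=11, EF_Task 5=16) = 16; EF_Task 7 = 16+3 = 19
ES_Task 8 = max(EF_Task 1=13, EF_Task 2=5, EF_Task 3=8, EF_Task 6=26, EF_Task 7=19) = 26; EF_Task 8 = 26+13 = 39
Expected project duration μ = 39 weeks. Critical path: Task 5 → Task 6 → Task 8.

Variance along critical path = 9.000 + 1.778 + 7.111 = 17.889; σ = √17.889 = 4.230 weeks.
Z = (33 − 39) / 4.230 = -1.419
P(T ≤ 33) = Φ(-1.419) ≈ 0.078

0.078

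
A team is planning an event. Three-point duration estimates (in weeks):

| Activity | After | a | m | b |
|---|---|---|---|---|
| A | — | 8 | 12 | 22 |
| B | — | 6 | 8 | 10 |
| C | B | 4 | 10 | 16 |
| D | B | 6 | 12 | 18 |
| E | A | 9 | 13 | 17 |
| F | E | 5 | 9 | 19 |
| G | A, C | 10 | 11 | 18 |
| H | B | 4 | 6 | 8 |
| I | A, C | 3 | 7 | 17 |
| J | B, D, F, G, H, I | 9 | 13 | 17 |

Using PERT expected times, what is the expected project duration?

te_A = (8 + 4·12 + 22)/6 = 78/6 = 13
te_B = (6 + 4·8 + 10)/6 = 48/6 = 8
te_C = (4 + 4·10 + 16)/6 = 60/6 = 10
te_D = (6 + 4·12 + 18)/6 = 72/6 = 12
te_E = (9 + 4·13 + 17)/6 = 78/6 = 13
te_F = (5 + 4·9 + 19)/6 = 60/6 = 10
te_G = (10 + 4·11 + 18)/6 = 72/6 = 12
te_H = (4 + 4·6 + 8)/6 = 36/6 = 6
te_I = (3 + 4·7 + 17)/6 = 48/6 = 8
te_J = (9 + 4·13 + 17)/6 = 78/6 = 13

Forward pass:
ES_A = 0; EF_A = 13
ES_B = 0; EF_B = 8
ES_C = 8; EF_C = 8+10 = 18
ES_D = 8; EF_D = 8+12 = 20
ES_E = 13; EF_E = 13+13 = 26
ES_F = 26; EF_F = 26+10 = 36
ES_G = max(EF_A=13, EF_C=18) = 18; EF_G = 18+12 = 30
ES_H = 8; EF_H = 8+6 = 14
ES_I = max(EF_A=13, EF_C=18) = 18; EF_I = 18+8 = 26
ES_J = max(EF_B=8, EF_D=20, EF_F=36, EF_G=30, EF_H=14, EF_I=26) = 36; EF_J = 36+13 = 49
Expected project duration μ = 49 weeks. Critical path: A → E → F → J.

49 weeks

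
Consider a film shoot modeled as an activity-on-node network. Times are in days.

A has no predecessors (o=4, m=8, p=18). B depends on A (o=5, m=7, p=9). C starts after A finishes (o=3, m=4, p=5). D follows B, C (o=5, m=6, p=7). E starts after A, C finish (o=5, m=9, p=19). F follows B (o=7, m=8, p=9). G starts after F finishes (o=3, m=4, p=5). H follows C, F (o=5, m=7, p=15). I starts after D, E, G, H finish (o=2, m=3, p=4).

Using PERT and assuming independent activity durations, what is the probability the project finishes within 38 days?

0.843

te_A = (4 + 4·8 + 18)/6 = 54/6 = 9; σ²_A = ((18−4)/6)² = 5.444
te_B = (5 + 4·7 + 9)/6 = 42/6 = 7; σ²_B = ((9−5)/6)² = 0.444
te_C = (3 + 4·4 + 5)/6 = 24/6 = 4; σ²_C = ((5−3)/6)² = 0.111
te_D = (5 + 4·6 + 7)/6 = 36/6 = 6; σ²_D = ((7−5)/6)² = 0.111
te_E = (5 + 4·9 + 19)/6 = 60/6 = 10; σ²_E = ((19−5)/6)² = 5.444
te_F = (7 + 4·8 + 9)/6 = 48/6 = 8; σ²_F = ((9−7)/6)² = 0.111
te_G = (3 + 4·4 + 5)/6 = 24/6 = 4; σ²_G = ((5−3)/6)² = 0.111
te_H = (5 + 4·7 + 15)/6 = 48/6 = 8; σ²_H = ((15−5)/6)² = 2.778
te_I = (2 + 4·3 + 4)/6 = 18/6 = 3; σ²_I = ((4−2)/6)² = 0.111

Forward pass:
ES_A = 0; EF_A = 9
ES_B = 9; EF_B = 9+7 = 16
ES_C = 9; EF_C = 9+4 = 13
ES_D = max(EF_B=16, EF_C=13) = 16; EF_D = 16+6 = 22
ES_E = max(EF_A=9, EF_C=13) = 13; EF_E = 13+10 = 23
ES_F = 16; EF_F = 16+8 = 24
ES_G = 24; EF_G = 24+4 = 28
ES_H = max(EF_C=13, EF_F=24) = 24; EF_H = 24+8 = 32
ES_I = max(EF_D=22, EF_E=23, EF_G=28, EF_H=32) = 32; EF_I = 32+3 = 35
Expected project duration μ = 35 days. Critical path: A → B → F → H → I.

Variance along critical path = 5.444 + 0.444 + 0.111 + 2.778 + 0.111 = 8.889; σ = √8.889 = 2.981 days.
Z = (38 − 35) / 2.981 = 1.006
P(T ≤ 38) = Φ(1.006) ≈ 0.843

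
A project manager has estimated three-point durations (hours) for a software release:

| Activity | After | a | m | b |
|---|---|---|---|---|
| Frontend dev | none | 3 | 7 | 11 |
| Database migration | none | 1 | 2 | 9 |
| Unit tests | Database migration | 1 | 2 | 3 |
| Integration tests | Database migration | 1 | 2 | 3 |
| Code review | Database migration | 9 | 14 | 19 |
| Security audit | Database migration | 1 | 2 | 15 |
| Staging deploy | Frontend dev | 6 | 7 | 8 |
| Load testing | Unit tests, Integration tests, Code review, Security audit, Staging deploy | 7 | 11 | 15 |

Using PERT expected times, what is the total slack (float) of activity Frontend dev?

te_Frontend dev = (3 + 4·7 + 11)/6 = 42/6 = 7
te_Database migration = (1 + 4·2 + 9)/6 = 18/6 = 3
te_Unit tests = (1 + 4·2 + 3)/6 = 12/6 = 2
te_Integration tests = (1 + 4·2 + 3)/6 = 12/6 = 2
te_Code review = (9 + 4·14 + 19)/6 = 84/6 = 14
te_Security audit = (1 + 4·2 + 15)/6 = 24/6 = 4
te_Staging deploy = (6 + 4·7 + 8)/6 = 42/6 = 7
te_Load testing = (7 + 4·11 + 15)/6 = 66/6 = 11

Forward pass:
ES_Frontend dev = 0; EF_Frontend dev = 7
ES_Database migration = 0; EF_Database migration = 3
ES_Unit tests = 3; EF_Unit tests = 3+2 = 5
ES_Integration tests = 3; EF_Integration tests = 3+2 = 5
ES_Code review = 3; EF_Code review = 3+14 = 17
ES_Security audit = 3; EF_Security audit = 3+4 = 7
ES_Staging deploy = 7; EF_Staging deploy = 7+7 = 14
ES_Load testing = max(EF_Unit tests=5, EF_Integration tests=5, EF_Code review=17, EF_Security audit=7, EF_Staging deploy=14) = 17; EF_Load testing = 17+11 = 28
Expected project duration μ = 28 hours. Critical path: Database migration → Code review → Load testing.

Backward pass:
LF_Load testing = 28; LS_Load testing = 28−11 = 17
LF_Staging deploy = LS_Load testing = 17; LS_Staging deploy = 17−7 = 10
LF_Security audit = LS_Load testing = 17; LS_Security audit = 17−4 = 13
LF_Code review = LS_Load testing = 17; LS_Code review = 17−14 = 3
LF_Integration tests = LS_Load testing = 17; LS_Integration tests = 17−2 = 15
LF_Unit tests = LS_Load testing = 17; LS_Unit tests = 17−2 = 15
LF_Database migration = min(LS_Unit tests=15, LS_Integration tests=15, LS_Code review=3, LS_Security audit=13) = 3; LS_Database migration = 3−3 = 0
LF_Frontend dev = LS_Staging deploy = 10; LS_Frontend dev = 10−7 = 3
Slack_Frontend dev = LS_Frontend dev − ES_Frontend dev = 3 − 0 = 3

3 hours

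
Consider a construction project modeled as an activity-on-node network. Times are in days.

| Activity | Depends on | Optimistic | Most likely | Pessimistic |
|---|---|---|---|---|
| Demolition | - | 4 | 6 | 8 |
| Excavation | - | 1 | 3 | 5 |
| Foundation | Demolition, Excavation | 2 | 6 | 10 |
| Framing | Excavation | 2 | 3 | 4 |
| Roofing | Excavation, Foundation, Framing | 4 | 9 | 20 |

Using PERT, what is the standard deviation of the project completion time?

te_Demolition = (4 + 4·6 + 8)/6 = 36/6 = 6; σ²_Demolition = ((8−4)/6)² = 0.444
te_Excavation = (1 + 4·3 + 5)/6 = 18/6 = 3; σ²_Excavation = ((5−1)/6)² = 0.444
te_Foundation = (2 + 4·6 + 10)/6 = 36/6 = 6; σ²_Foundation = ((10−2)/6)² = 1.778
te_Framing = (2 + 4·3 + 4)/6 = 18/6 = 3; σ²_Framing = ((4−2)/6)² = 0.111
te_Roofing = (4 + 4·9 + 20)/6 = 60/6 = 10; σ²_Roofing = ((20−4)/6)² = 7.111

Forward pass:
ES_Demolition = 0; EF_Demolition = 6
ES_Excavation = 0; EF_Excavation = 3
ES_Foundation = max(EF_Demolition=6, EF_Excavation=3) = 6; EF_Foundation = 6+6 = 12
ES_Framing = 3; EF_Framing = 3+3 = 6
ES_Roofing = max(EF_Excavation=3, EF_Foundation=12, EF_Framing=6) = 12; EF_Roofing = 12+10 = 22
Expected project duration μ = 22 days. Critical path: Demolition → Foundation → Roofing.

Variance along critical path = 0.444 + 1.778 + 7.111 = 9.333
σ = √9.333 = 3.055 days

3.06 days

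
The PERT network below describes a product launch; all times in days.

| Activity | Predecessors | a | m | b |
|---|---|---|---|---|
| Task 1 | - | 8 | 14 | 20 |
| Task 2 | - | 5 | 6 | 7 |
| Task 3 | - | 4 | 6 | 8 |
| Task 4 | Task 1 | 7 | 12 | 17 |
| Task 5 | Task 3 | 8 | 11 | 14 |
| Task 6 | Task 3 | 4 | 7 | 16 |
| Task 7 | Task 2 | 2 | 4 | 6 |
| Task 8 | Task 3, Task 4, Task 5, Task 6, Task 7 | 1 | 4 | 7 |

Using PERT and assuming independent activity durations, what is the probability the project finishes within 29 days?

0.360

te_Task 1 = (8 + 4·14 + 20)/6 = 84/6 = 14; σ²_Task 1 = ((20−8)/6)² = 4.000
te_Task 2 = (5 + 4·6 + 7)/6 = 36/6 = 6; σ²_Task 2 = ((7−5)/6)² = 0.111
te_Task 3 = (4 + 4·6 + 8)/6 = 36/6 = 6; σ²_Task 3 = ((8−4)/6)² = 0.444
te_Task 4 = (7 + 4·12 + 17)/6 = 72/6 = 12; σ²_Task 4 = ((17−7)/6)² = 2.778
te_Task 5 = (8 + 4·11 + 14)/6 = 66/6 = 11; σ²_Task 5 = ((14−8)/6)² = 1.000
te_Task 6 = (4 + 4·7 + 16)/6 = 48/6 = 8; σ²_Task 6 = ((16−4)/6)² = 4.000
te_Task 7 = (2 + 4·4 + 6)/6 = 24/6 = 4; σ²_Task 7 = ((6−2)/6)² = 0.444
te_Task 8 = (1 + 4·4 + 7)/6 = 24/6 = 4; σ²_Task 8 = ((7−1)/6)² = 1.000

Forward pass:
ES_Task 1 = 0; EF_Task 1 = 14
ES_Task 2 = 0; EF_Task 2 = 6
ES_Task 3 = 0; EF_Task 3 = 6
ES_Task 4 = 14; EF_Task 4 = 14+12 = 26
ES_Task 5 = 6; EF_Task 5 = 6+11 = 17
ES_Task 6 = 6; EF_Task 6 = 6+8 = 14
ES_Task 7 = 6; EF_Task 7 = 6+4 = 10
ES_Task 8 = max(EF_Task 3=6, EF_Task 4=26, EF_Task 5=17, EF_Task 6=14, EF_Task 7=10) = 26; EF_Task 8 = 26+4 = 30
Expected project duration μ = 30 days. Critical path: Task 1 → Task 4 → Task 8.

Variance along critical path = 4.000 + 2.778 + 1.000 = 7.778; σ = √7.778 = 2.789 days.
Z = (29 − 30) / 2.789 = -0.359
P(T ≤ 29) = Φ(-0.359) ≈ 0.360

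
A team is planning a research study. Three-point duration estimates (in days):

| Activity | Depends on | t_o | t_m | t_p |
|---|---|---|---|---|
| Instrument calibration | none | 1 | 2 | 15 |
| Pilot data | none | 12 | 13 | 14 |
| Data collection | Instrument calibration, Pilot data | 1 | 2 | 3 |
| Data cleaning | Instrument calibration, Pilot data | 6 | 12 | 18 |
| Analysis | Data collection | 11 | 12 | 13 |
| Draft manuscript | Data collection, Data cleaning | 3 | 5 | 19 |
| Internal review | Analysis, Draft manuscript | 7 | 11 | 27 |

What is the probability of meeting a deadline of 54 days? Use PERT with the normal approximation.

0.972

te_Instrument calibration = (1 + 4·2 + 15)/6 = 24/6 = 4; σ²_Instrument calibration = ((15−1)/6)² = 5.444
te_Pilot data = (12 + 4·13 + 14)/6 = 78/6 = 13; σ²_Pilot data = ((14−12)/6)² = 0.111
te_Data collection = (1 + 4·2 + 3)/6 = 12/6 = 2; σ²_Data collection = ((3−1)/6)² = 0.111
te_Data cleaning = (6 + 4·12 + 18)/6 = 72/6 = 12; σ²_Data cleaning = ((18−6)/6)² = 4.000
te_Analysis = (11 + 4·12 + 13)/6 = 72/6 = 12; σ²_Analysis = ((13−11)/6)² = 0.111
te_Draft manuscript = (3 + 4·5 + 19)/6 = 42/6 = 7; σ²_Draft manuscript = ((19−3)/6)² = 7.111
te_Internal review = (7 + 4·11 + 27)/6 = 78/6 = 13; σ²_Internal review = ((27−7)/6)² = 11.111

Forward pass:
ES_Instrument calibration = 0; EF_Instrument calibration = 4
ES_Pilot data = 0; EF_Pilot data = 13
ES_Data collection = max(EF_Instrument calibration=4, EF_Pilot data=13) = 13; EF_Data collection = 13+2 = 15
ES_Data cleaning = max(EF_Instrument calibration=4, EF_Pilot data=13) = 13; EF_Data cleaning = 13+12 = 25
ES_Analysis = 15; EF_Analysis = 15+12 = 27
ES_Draft manuscript = max(EF_Data collection=15, EF_Data cleaning=25) = 25; EF_Draft manuscript = 25+7 = 32
ES_Internal review = max(EF_Analysis=27, EF_Draft manuscript=32) = 32; EF_Internal review = 32+13 = 45
Expected project duration μ = 45 days. Critical path: Pilot data → Data cleaning → Draft manuscript → Internal review.

Variance along critical path = 0.111 + 4.000 + 7.111 + 11.111 = 22.333; σ = √22.333 = 4.726 days.
Z = (54 − 45) / 4.726 = 1.904
P(T ≤ 54) = Φ(1.904) ≈ 0.972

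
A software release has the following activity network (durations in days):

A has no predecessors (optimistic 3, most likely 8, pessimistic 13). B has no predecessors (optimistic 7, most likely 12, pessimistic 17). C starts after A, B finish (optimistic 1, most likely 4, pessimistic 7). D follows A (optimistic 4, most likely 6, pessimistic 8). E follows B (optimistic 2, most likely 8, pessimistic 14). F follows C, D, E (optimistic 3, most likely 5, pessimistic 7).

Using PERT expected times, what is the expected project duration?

te_A = (3 + 4·8 + 13)/6 = 48/6 = 8
te_B = (7 + 4·12 + 17)/6 = 72/6 = 12
te_C = (1 + 4·4 + 7)/6 = 24/6 = 4
te_D = (4 + 4·6 + 8)/6 = 36/6 = 6
te_E = (2 + 4·8 + 14)/6 = 48/6 = 8
te_F = (3 + 4·5 + 7)/6 = 30/6 = 5

Forward pass:
ES_A = 0; EF_A = 8
ES_B = 0; EF_B = 12
ES_C = max(EF_A=8, EF_B=12) = 12; EF_C = 12+4 = 16
ES_D = 8; EF_D = 8+6 = 14
ES_E = 12; EF_E = 12+8 = 20
ES_F = max(EF_C=16, EF_D=14, EF_E=20) = 20; EF_F = 20+5 = 25
Expected project duration μ = 25 days. Critical path: B → E → F.

25 days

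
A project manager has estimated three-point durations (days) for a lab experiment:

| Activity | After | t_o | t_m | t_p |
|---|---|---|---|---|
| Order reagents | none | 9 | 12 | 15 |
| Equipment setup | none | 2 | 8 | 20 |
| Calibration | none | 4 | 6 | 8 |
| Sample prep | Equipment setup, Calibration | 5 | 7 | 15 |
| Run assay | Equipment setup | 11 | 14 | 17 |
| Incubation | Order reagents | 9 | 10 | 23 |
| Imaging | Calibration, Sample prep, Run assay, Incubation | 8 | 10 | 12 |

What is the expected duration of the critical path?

te_Order reagents = (9 + 4·12 + 15)/6 = 72/6 = 12
te_Equipment setup = (2 + 4·8 + 20)/6 = 54/6 = 9
te_Calibration = (4 + 4·6 + 8)/6 = 36/6 = 6
te_Sample prep = (5 + 4·7 + 15)/6 = 48/6 = 8
te_Run assay = (11 + 4·14 + 17)/6 = 84/6 = 14
te_Incubation = (9 + 4·10 + 23)/6 = 72/6 = 12
te_Imaging = (8 + 4·10 + 12)/6 = 60/6 = 10

Forward pass:
ES_Order reagents = 0; EF_Order reagents = 12
ES_Equipment setup = 0; EF_Equipment setup = 9
ES_Calibration = 0; EF_Calibration = 6
ES_Sample prep = max(EF_Equipment setup=9, EF_Calibration=6) = 9; EF_Sample prep = 9+8 = 17
ES_Run assay = 9; EF_Run assay = 9+14 = 23
ES_Incubation = 12; EF_Incubation = 12+12 = 24
ES_Imaging = max(EF_Calibration=6, EF_Sample prep=17, EF_Run assay=23, EF_Incubation=24) = 24; EF_Imaging = 24+10 = 34
Expected project duration μ = 34 days. Critical path: Order reagents → Incubation → Imaging.

34 days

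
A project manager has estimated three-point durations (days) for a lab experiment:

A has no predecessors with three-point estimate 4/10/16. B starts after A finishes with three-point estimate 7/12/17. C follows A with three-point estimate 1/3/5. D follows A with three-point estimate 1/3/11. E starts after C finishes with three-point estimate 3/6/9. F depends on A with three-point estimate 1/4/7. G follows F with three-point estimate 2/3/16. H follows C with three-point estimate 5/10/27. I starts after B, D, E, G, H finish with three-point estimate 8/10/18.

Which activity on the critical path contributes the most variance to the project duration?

H

te_A = (4 + 4·10 + 16)/6 = 60/6 = 10; σ²_A = ((16−4)/6)² = 4.000
te_B = (7 + 4·12 + 17)/6 = 72/6 = 12; σ²_B = ((17−7)/6)² = 2.778
te_C = (1 + 4·3 + 5)/6 = 18/6 = 3; σ²_C = ((5−1)/6)² = 0.444
te_D = (1 + 4·3 + 11)/6 = 24/6 = 4; σ²_D = ((11−1)/6)² = 2.778
te_E = (3 + 4·6 + 9)/6 = 36/6 = 6; σ²_E = ((9−3)/6)² = 1.000
te_F = (1 + 4·4 + 7)/6 = 24/6 = 4; σ²_F = ((7−1)/6)² = 1.000
te_G = (2 + 4·3 + 16)/6 = 30/6 = 5; σ²_G = ((16−2)/6)² = 5.444
te_H = (5 + 4·10 + 27)/6 = 72/6 = 12; σ²_H = ((27−5)/6)² = 13.444
te_I = (8 + 4·10 + 18)/6 = 66/6 = 11; σ²_I = ((18−8)/6)² = 2.778

Forward pass:
ES_A = 0; EF_A = 10
ES_B = 10; EF_B = 10+12 = 22
ES_C = 10; EF_C = 10+3 = 13
ES_D = 10; EF_D = 10+4 = 14
ES_E = 13; EF_E = 13+6 = 19
ES_F = 10; EF_F = 10+4 = 14
ES_G = 14; EF_G = 14+5 = 19
ES_H = 13; EF_H = 13+12 = 25
ES_I = max(EF_B=22, EF_D=14, EF_E=19, EF_G=19, EF_H=25) = 25; EF_I = 25+11 = 36
Expected project duration μ = 36 days. Critical path: A → C → H → I.

Variances on critical path: σ²_A=4.000, σ²_C=0.444, σ²_H=13.444, σ²_I=2.778.
Largest is σ²_H = 13.444.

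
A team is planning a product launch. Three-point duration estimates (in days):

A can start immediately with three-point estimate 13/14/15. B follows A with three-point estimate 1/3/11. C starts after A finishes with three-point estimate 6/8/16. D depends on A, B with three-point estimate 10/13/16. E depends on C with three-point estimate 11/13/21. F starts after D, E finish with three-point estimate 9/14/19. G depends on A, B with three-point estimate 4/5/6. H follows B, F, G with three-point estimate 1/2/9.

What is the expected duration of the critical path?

te_A = (13 + 4·14 + 15)/6 = 84/6 = 14
te_B = (1 + 4·3 + 11)/6 = 24/6 = 4
te_C = (6 + 4·8 + 16)/6 = 54/6 = 9
te_D = (10 + 4·13 + 16)/6 = 78/6 = 13
te_E = (11 + 4·13 + 21)/6 = 84/6 = 14
te_F = (9 + 4·14 + 19)/6 = 84/6 = 14
te_G = (4 + 4·5 + 6)/6 = 30/6 = 5
te_H = (1 + 4·2 + 9)/6 = 18/6 = 3

Forward pass:
ES_A = 0; EF_A = 14
ES_B = 14; EF_B = 14+4 = 18
ES_C = 14; EF_C = 14+9 = 23
ES_D = max(EF_A=14, EF_B=18) = 18; EF_D = 18+13 = 31
ES_E = 23; EF_E = 23+14 = 37
ES_F = max(EF_D=31, EF_E=37) = 37; EF_F = 37+14 = 51
ES_G = max(EF_A=14, EF_B=18) = 18; EF_G = 18+5 = 23
ES_H = max(EF_B=18, EF_F=51, EF_G=23) = 51; EF_H = 51+3 = 54
Expected project duration μ = 54 days. Critical path: A → C → E → F → H.

54 days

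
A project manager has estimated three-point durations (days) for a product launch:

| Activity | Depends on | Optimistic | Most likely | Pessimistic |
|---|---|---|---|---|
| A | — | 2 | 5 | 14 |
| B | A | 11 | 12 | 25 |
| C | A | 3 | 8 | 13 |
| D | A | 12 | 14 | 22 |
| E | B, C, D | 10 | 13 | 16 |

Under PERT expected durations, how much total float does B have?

te_A = (2 + 4·5 + 14)/6 = 36/6 = 6
te_B = (11 + 4·12 + 25)/6 = 84/6 = 14
te_C = (3 + 4·8 + 13)/6 = 48/6 = 8
te_D = (12 + 4·14 + 22)/6 = 90/6 = 15
te_E = (10 + 4·13 + 16)/6 = 78/6 = 13

Forward pass:
ES_A = 0; EF_A = 6
ES_B = 6; EF_B = 6+14 = 20
ES_C = 6; EF_C = 6+8 = 14
ES_D = 6; EF_D = 6+15 = 21
ES_E = max(EF_B=20, EF_C=14, EF_D=21) = 21; EF_E = 21+13 = 34
Expected project duration μ = 34 days. Critical path: A → D → E.

Backward pass:
LF_E = 34; LS_E = 34−13 = 21
LF_D = LS_E = 21; LS_D = 21−15 = 6
LF_C = LS_E = 21; LS_C = 21−8 = 13
LF_B = LS_E = 21; LS_B = 21−14 = 7
LF_A = min(LS_B=7, LS_C=13, LS_D=6) = 6; LS_A = 6−6 = 0
Slack_B = LS_B − ES_B = 7 − 6 = 1

1 days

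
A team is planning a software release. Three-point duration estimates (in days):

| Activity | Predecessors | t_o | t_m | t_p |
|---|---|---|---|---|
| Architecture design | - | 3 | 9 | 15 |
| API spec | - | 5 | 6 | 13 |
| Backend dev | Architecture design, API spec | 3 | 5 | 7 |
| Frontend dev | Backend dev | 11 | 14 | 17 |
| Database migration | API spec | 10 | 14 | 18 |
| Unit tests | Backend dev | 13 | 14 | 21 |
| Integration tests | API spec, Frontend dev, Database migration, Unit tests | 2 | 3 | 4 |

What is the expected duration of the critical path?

32 days

te_Architecture design = (3 + 4·9 + 15)/6 = 54/6 = 9
te_API spec = (5 + 4·6 + 13)/6 = 42/6 = 7
te_Backend dev = (3 + 4·5 + 7)/6 = 30/6 = 5
te_Frontend dev = (11 + 4·14 + 17)/6 = 84/6 = 14
te_Database migration = (10 + 4·14 + 18)/6 = 84/6 = 14
te_Unit tests = (13 + 4·14 + 21)/6 = 90/6 = 15
te_Integration tests = (2 + 4·3 + 4)/6 = 18/6 = 3

Forward pass:
ES_Architecture design = 0; EF_Architecture design = 9
ES_API spec = 0; EF_API spec = 7
ES_Backend dev = max(EF_Architecture design=9, EF_API spec=7) = 9; EF_Backend dev = 9+5 = 14
ES_Frontend dev = 14; EF_Frontend dev = 14+14 = 28
ES_Database migration = 7; EF_Database migration = 7+14 = 21
ES_Unit tests = 14; EF_Unit tests = 14+15 = 29
ES_Integration tests = max(EF_API spec=7, EF_Frontend dev=28, EF_Database migration=21, EF_Unit tests=29) = 29; EF_Integration tests = 29+3 = 32
Expected project duration μ = 32 days. Critical path: Architecture design → Backend dev → Unit tests → Integration tests.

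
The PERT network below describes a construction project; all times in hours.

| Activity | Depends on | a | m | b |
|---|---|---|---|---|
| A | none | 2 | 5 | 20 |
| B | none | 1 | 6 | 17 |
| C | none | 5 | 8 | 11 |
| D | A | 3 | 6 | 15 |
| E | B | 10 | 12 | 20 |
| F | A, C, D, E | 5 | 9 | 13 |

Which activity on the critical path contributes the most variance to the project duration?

B

te_A = (2 + 4·5 + 20)/6 = 42/6 = 7; σ²_A = ((20−2)/6)² = 9.000
te_B = (1 + 4·6 + 17)/6 = 42/6 = 7; σ²_B = ((17−1)/6)² = 7.111
te_C = (5 + 4·8 + 11)/6 = 48/6 = 8; σ²_C = ((11−5)/6)² = 1.000
te_D = (3 + 4·6 + 15)/6 = 42/6 = 7; σ²_D = ((15−3)/6)² = 4.000
te_E = (10 + 4·12 + 20)/6 = 78/6 = 13; σ²_E = ((20−10)/6)² = 2.778
te_F = (5 + 4·9 + 13)/6 = 54/6 = 9; σ²_F = ((13−5)/6)² = 1.778

Forward pass:
ES_A = 0; EF_A = 7
ES_B = 0; EF_B = 7
ES_C = 0; EF_C = 8
ES_D = 7; EF_D = 7+7 = 14
ES_E = 7; EF_E = 7+13 = 20
ES_F = max(EF_A=7, EF_C=8, EF_D=14, EF_E=20) = 20; EF_F = 20+9 = 29
Expected project duration μ = 29 hours. Critical path: B → E → F.

Variances on critical path: σ²_B=7.111, σ²_E=2.778, σ²_F=1.778.
Largest is σ²_B = 7.111.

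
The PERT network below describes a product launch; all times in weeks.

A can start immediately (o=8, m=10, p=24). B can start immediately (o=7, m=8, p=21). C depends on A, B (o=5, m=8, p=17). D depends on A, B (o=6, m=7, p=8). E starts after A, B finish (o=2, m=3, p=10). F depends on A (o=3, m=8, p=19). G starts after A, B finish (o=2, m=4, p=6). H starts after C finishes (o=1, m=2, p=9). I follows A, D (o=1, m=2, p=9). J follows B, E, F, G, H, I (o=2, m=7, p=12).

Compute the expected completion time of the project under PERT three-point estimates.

31 weeks

te_A = (8 + 4·10 + 24)/6 = 72/6 = 12
te_B = (7 + 4·8 + 21)/6 = 60/6 = 10
te_C = (5 + 4·8 + 17)/6 = 54/6 = 9
te_D = (6 + 4·7 + 8)/6 = 42/6 = 7
te_E = (2 + 4·3 + 10)/6 = 24/6 = 4
te_F = (3 + 4·8 + 19)/6 = 54/6 = 9
te_G = (2 + 4·4 + 6)/6 = 24/6 = 4
te_H = (1 + 4·2 + 9)/6 = 18/6 = 3
te_I = (1 + 4·2 + 9)/6 = 18/6 = 3
te_J = (2 + 4·7 + 12)/6 = 42/6 = 7

Forward pass:
ES_A = 0; EF_A = 12
ES_B = 0; EF_B = 10
ES_C = max(EF_A=12, EF_B=10) = 12; EF_C = 12+9 = 21
ES_D = max(EF_A=12, EF_B=10) = 12; EF_D = 12+7 = 19
ES_E = max(EF_A=12, EF_B=10) = 12; EF_E = 12+4 = 16
ES_F = 12; EF_F = 12+9 = 21
ES_G = max(EF_A=12, EF_B=10) = 12; EF_G = 12+4 = 16
ES_H = 21; EF_H = 21+3 = 24
ES_I = max(EF_A=12, EF_D=19) = 19; EF_I = 19+3 = 22
ES_J = max(EF_B=10, EF_E=16, EF_F=21, EF_G=16, EF_H=24, EF_I=22) = 24; EF_J = 24+7 = 31
Expected project duration μ = 31 weeks. Critical path: A → C → H → J.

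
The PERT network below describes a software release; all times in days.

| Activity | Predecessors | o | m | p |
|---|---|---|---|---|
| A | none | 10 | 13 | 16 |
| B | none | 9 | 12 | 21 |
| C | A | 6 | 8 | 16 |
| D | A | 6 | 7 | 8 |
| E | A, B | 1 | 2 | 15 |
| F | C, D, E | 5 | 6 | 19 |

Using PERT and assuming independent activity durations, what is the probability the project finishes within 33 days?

0.838

te_A = (10 + 4·13 + 16)/6 = 78/6 = 13; σ²_A = ((16−10)/6)² = 1.000
te_B = (9 + 4·12 + 21)/6 = 78/6 = 13; σ²_B = ((21−9)/6)² = 4.000
te_C = (6 + 4·8 + 16)/6 = 54/6 = 9; σ²_C = ((16−6)/6)² = 2.778
te_D = (6 + 4·7 + 8)/6 = 42/6 = 7; σ²_D = ((8−6)/6)² = 0.111
te_E = (1 + 4·2 + 15)/6 = 24/6 = 4; σ²_E = ((15−1)/6)² = 5.444
te_F = (5 + 4·6 + 19)/6 = 48/6 = 8; σ²_F = ((19−5)/6)² = 5.444

Forward pass:
ES_A = 0; EF_A = 13
ES_B = 0; EF_B = 13
ES_C = 13; EF_C = 13+9 = 22
ES_D = 13; EF_D = 13+7 = 20
ES_E = max(EF_A=13, EF_B=13) = 13; EF_E = 13+4 = 17
ES_F = max(EF_C=22, EF_D=20, EF_E=17) = 22; EF_F = 22+8 = 30
Expected project duration μ = 30 days. Critical path: A → C → F.

Variance along critical path = 1.000 + 2.778 + 5.444 = 9.222; σ = √9.222 = 3.037 days.
Z = (33 − 30) / 3.037 = 0.988
P(T ≤ 33) = Φ(0.988) ≈ 0.838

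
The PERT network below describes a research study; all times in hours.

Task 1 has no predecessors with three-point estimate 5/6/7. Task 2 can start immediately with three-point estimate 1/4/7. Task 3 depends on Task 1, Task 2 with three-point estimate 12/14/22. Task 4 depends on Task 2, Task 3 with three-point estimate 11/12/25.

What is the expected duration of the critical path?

te_Task 1 = (5 + 4·6 + 7)/6 = 36/6 = 6
te_Task 2 = (1 + 4·4 + 7)/6 = 24/6 = 4
te_Task 3 = (12 + 4·14 + 22)/6 = 90/6 = 15
te_Task 4 = (11 + 4·12 + 25)/6 = 84/6 = 14

Forward pass:
ES_Task 1 = 0; EF_Task 1 = 6
ES_Task 2 = 0; EF_Task 2 = 4
ES_Task 3 = max(EF_Task 1=6, EF_Task 2=4) = 6; EF_Task 3 = 6+15 = 21
ES_Task 4 = max(EF_Task 2=4, EF_Task 3=21) = 21; EF_Task 4 = 21+14 = 35
Expected project duration μ = 35 hours. Critical path: Task 1 → Task 3 → Task 4.

35 hours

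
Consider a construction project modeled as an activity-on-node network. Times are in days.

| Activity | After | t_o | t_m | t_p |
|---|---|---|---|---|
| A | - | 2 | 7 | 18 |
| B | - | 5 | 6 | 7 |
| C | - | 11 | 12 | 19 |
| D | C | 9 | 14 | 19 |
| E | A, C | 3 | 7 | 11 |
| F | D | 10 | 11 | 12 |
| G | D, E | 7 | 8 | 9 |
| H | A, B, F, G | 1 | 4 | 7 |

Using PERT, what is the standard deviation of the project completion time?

2.38 days

te_A = (2 + 4·7 + 18)/6 = 48/6 = 8; σ²_A = ((18−2)/6)² = 7.111
te_B = (5 + 4·6 + 7)/6 = 36/6 = 6; σ²_B = ((7−5)/6)² = 0.111
te_C = (11 + 4·12 + 19)/6 = 78/6 = 13; σ²_C = ((19−11)/6)² = 1.778
te_D = (9 + 4·14 + 19)/6 = 84/6 = 14; σ²_D = ((19−9)/6)² = 2.778
te_E = (3 + 4·7 + 11)/6 = 42/6 = 7; σ²_E = ((11−3)/6)² = 1.778
te_F = (10 + 4·11 + 12)/6 = 66/6 = 11; σ²_F = ((12−10)/6)² = 0.111
te_G = (7 + 4·8 + 9)/6 = 48/6 = 8; σ²_G = ((9−7)/6)² = 0.111
te_H = (1 + 4·4 + 7)/6 = 24/6 = 4; σ²_H = ((7−1)/6)² = 1.000

Forward pass:
ES_A = 0; EF_A = 8
ES_B = 0; EF_B = 6
ES_C = 0; EF_C = 13
ES_D = 13; EF_D = 13+14 = 27
ES_E = max(EF_A=8, EF_C=13) = 13; EF_E = 13+7 = 20
ES_F = 27; EF_F = 27+11 = 38
ES_G = max(EF_D=27, EF_E=20) = 27; EF_G = 27+8 = 35
ES_H = max(EF_A=8, EF_B=6, EF_F=38, EF_G=35) = 38; EF_H = 38+4 = 42
Expected project duration μ = 42 days. Critical path: C → D → F → H.

Variance along critical path = 1.778 + 2.778 + 0.111 + 1.000 = 5.667
σ = √5.667 = 2.380 days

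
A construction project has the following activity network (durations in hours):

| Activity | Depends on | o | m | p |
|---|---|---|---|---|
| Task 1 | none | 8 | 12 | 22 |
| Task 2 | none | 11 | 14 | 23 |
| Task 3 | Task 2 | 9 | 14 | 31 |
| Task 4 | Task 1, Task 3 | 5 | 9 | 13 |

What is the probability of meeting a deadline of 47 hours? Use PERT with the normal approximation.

te_Task 1 = (8 + 4·12 + 22)/6 = 78/6 = 13; σ²_Task 1 = ((22−8)/6)² = 5.444
te_Task 2 = (11 + 4·14 + 23)/6 = 90/6 = 15; σ²_Task 2 = ((23−11)/6)² = 4.000
te_Task 3 = (9 + 4·14 + 31)/6 = 96/6 = 16; σ²_Task 3 = ((31−9)/6)² = 13.444
te_Task 4 = (5 + 4·9 + 13)/6 = 54/6 = 9; σ²_Task 4 = ((13−5)/6)² = 1.778

Forward pass:
ES_Task 1 = 0; EF_Task 1 = 13
ES_Task 2 = 0; EF_Task 2 = 15
ES_Task 3 = 15; EF_Task 3 = 15+16 = 31
ES_Task 4 = max(EF_Task 1=13, EF_Task 3=31) = 31; EF_Task 4 = 31+9 = 40
Expected project duration μ = 40 hours. Critical path: Task 2 → Task 3 → Task 4.

Variance along critical path = 4.000 + 13.444 + 1.778 = 19.222; σ = √19.222 = 4.384 hours.
Z = (47 − 40) / 4.384 = 1.597
P(T ≤ 47) = Φ(1.597) ≈ 0.945

0.945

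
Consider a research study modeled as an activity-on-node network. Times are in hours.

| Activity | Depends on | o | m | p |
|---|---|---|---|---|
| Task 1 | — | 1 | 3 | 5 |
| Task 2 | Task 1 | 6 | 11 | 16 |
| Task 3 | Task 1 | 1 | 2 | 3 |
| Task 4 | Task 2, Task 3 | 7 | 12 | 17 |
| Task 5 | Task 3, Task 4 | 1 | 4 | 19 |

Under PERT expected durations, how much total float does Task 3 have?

9 hours

te_Task 1 = (1 + 4·3 + 5)/6 = 18/6 = 3
te_Task 2 = (6 + 4·11 + 16)/6 = 66/6 = 11
te_Task 3 = (1 + 4·2 + 3)/6 = 12/6 = 2
te_Task 4 = (7 + 4·12 + 17)/6 = 72/6 = 12
te_Task 5 = (1 + 4·4 + 19)/6 = 36/6 = 6

Forward pass:
ES_Task 1 = 0; EF_Task 1 = 3
ES_Task 2 = 3; EF_Task 2 = 3+11 = 14
ES_Task 3 = 3; EF_Task 3 = 3+2 = 5
ES_Task 4 = max(EF_Task 2=14, EF_Task 3=5) = 14; EF_Task 4 = 14+12 = 26
ES_Task 5 = max(EF_Task 3=5, EF_Task 4=26) = 26; EF_Task 5 = 26+6 = 32
Expected project duration μ = 32 hours. Critical path: Task 1 → Task 2 → Task 4 → Task 5.

Backward pass:
LF_Task 5 = 32; LS_Task 5 = 32−6 = 26
LF_Task 4 = LS_Task 5 = 26; LS_Task 4 = 26−12 = 14
LF_Task 3 = min(LS_Task 4=14, LS_Task 5=26) = 14; LS_Task 3 = 14−2 = 12
LF_Task 2 = LS_Task 4 = 14; LS_Task 2 = 14−11 = 3
LF_Task 1 = min(LS_Task 2=3, LS_Task 3=12) = 3; LS_Task 1 = 3−3 = 0
Slack_Task 3 = LS_Task 3 − ES_Task 3 = 12 − 3 = 9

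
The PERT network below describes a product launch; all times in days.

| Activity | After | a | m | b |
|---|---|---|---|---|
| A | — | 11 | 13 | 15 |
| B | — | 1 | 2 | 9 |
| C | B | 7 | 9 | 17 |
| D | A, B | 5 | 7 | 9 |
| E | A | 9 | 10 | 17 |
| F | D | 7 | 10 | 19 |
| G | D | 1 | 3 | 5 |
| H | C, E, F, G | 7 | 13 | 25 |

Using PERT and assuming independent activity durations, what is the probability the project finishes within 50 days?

te_A = (11 + 4·13 + 15)/6 = 78/6 = 13; σ²_A = ((15−11)/6)² = 0.444
te_B = (1 + 4·2 + 9)/6 = 18/6 = 3; σ²_B = ((9−1)/6)² = 1.778
te_C = (7 + 4·9 + 17)/6 = 60/6 = 10; σ²_C = ((17−7)/6)² = 2.778
te_D = (5 + 4·7 + 9)/6 = 42/6 = 7; σ²_D = ((9−5)/6)² = 0.444
te_E = (9 + 4·10 + 17)/6 = 66/6 = 11; σ²_E = ((17−9)/6)² = 1.778
te_F = (7 + 4·10 + 19)/6 = 66/6 = 11; σ²_F = ((19−7)/6)² = 4.000
te_G = (1 + 4·3 + 5)/6 = 18/6 = 3; σ²_G = ((5−1)/6)² = 0.444
te_H = (7 + 4·13 + 25)/6 = 84/6 = 14; σ²_H = ((25−7)/6)² = 9.000

Forward pass:
ES_A = 0; EF_A = 13
ES_B = 0; EF_B = 3
ES_C = 3; EF_C = 3+10 = 13
ES_D = max(EF_A=13, EF_B=3) = 13; EF_D = 13+7 = 20
ES_E = 13; EF_E = 13+11 = 24
ES_F = 20; EF_F = 20+11 = 31
ES_G = 20; EF_G = 20+3 = 23
ES_H = max(EF_C=13, EF_E=24, EF_F=31, EF_G=23) = 31; EF_H = 31+14 = 45
Expected project duration μ = 45 days. Critical path: A → D → F → H.

Variance along critical path = 0.444 + 0.444 + 4.000 + 9.000 = 13.889; σ = √13.889 = 3.727 days.
Z = (50 − 45) / 3.727 = 1.342
P(T ≤ 50) = Φ(1.342) ≈ 0.910

0.910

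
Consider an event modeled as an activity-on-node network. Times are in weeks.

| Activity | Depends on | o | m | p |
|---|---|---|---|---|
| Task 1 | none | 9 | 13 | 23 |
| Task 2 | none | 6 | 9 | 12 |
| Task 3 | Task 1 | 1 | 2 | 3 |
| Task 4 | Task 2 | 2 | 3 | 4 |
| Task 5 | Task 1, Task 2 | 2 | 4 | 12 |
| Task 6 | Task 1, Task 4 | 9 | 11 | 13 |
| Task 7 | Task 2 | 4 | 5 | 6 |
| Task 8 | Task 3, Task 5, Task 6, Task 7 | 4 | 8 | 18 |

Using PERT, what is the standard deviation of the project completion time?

3.37 weeks

te_Task 1 = (9 + 4·13 + 23)/6 = 84/6 = 14; σ²_Task 1 = ((23−9)/6)² = 5.444
te_Task 2 = (6 + 4·9 + 12)/6 = 54/6 = 9; σ²_Task 2 = ((12−6)/6)² = 1.000
te_Task 3 = (1 + 4·2 + 3)/6 = 12/6 = 2; σ²_Task 3 = ((3−1)/6)² = 0.111
te_Task 4 = (2 + 4·3 + 4)/6 = 18/6 = 3; σ²_Task 4 = ((4−2)/6)² = 0.111
te_Task 5 = (2 + 4·4 + 12)/6 = 30/6 = 5; σ²_Task 5 = ((12−2)/6)² = 2.778
te_Task 6 = (9 + 4·11 + 13)/6 = 66/6 = 11; σ²_Task 6 = ((13−9)/6)² = 0.444
te_Task 7 = (4 + 4·5 + 6)/6 = 30/6 = 5; σ²_Task 7 = ((6−4)/6)² = 0.111
te_Task 8 = (4 + 4·8 + 18)/6 = 54/6 = 9; σ²_Task 8 = ((18−4)/6)² = 5.444

Forward pass:
ES_Task 1 = 0; EF_Task 1 = 14
ES_Task 2 = 0; EF_Task 2 = 9
ES_Task 3 = 14; EF_Task 3 = 14+2 = 16
ES_Task 4 = 9; EF_Task 4 = 9+3 = 12
ES_Task 5 = max(EF_Task 1=14, EF_Task 2=9) = 14; EF_Task 5 = 14+5 = 19
ES_Task 6 = max(EF_Task 1=14, EF_Task 4=12) = 14; EF_Task 6 = 14+11 = 25
ES_Task 7 = 9; EF_Task 7 = 9+5 = 14
ES_Task 8 = max(EF_Task 3=16, EF_Task 5=19, EF_Task 6=25, EF_Task 7=14) = 25; EF_Task 8 = 25+9 = 34
Expected project duration μ = 34 weeks. Critical path: Task 1 → Task 6 → Task 8.

Variance along critical path = 5.444 + 0.444 + 5.444 = 11.333
σ = √11.333 = 3.367 weeks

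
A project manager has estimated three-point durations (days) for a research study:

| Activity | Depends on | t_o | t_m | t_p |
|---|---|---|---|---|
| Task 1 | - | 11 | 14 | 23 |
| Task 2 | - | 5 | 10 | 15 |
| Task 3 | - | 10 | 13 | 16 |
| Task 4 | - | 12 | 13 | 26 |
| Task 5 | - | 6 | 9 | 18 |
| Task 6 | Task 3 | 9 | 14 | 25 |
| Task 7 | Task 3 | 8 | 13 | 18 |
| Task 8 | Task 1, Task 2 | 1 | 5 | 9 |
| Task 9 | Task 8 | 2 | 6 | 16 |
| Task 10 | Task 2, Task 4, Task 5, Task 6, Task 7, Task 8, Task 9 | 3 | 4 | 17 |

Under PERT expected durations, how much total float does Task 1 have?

1 days

te_Task 1 = (11 + 4·14 + 23)/6 = 90/6 = 15
te_Task 2 = (5 + 4·10 + 15)/6 = 60/6 = 10
te_Task 3 = (10 + 4·13 + 16)/6 = 78/6 = 13
te_Task 4 = (12 + 4·13 + 26)/6 = 90/6 = 15
te_Task 5 = (6 + 4·9 + 18)/6 = 60/6 = 10
te_Task 6 = (9 + 4·14 + 25)/6 = 90/6 = 15
te_Task 7 = (8 + 4·13 + 18)/6 = 78/6 = 13
te_Task 8 = (1 + 4·5 + 9)/6 = 30/6 = 5
te_Task 9 = (2 + 4·6 + 16)/6 = 42/6 = 7
te_Task 10 = (3 + 4·4 + 17)/6 = 36/6 = 6

Forward pass:
ES_Task 1 = 0; EF_Task 1 = 15
ES_Task 2 = 0; EF_Task 2 = 10
ES_Task 3 = 0; EF_Task 3 = 13
ES_Task 4 = 0; EF_Task 4 = 15
ES_Task 5 = 0; EF_Task 5 = 10
ES_Task 6 = 13; EF_Task 6 = 13+15 = 28
ES_Task 7 = 13; EF_Task 7 = 13+13 = 26
ES_Task 8 = max(EF_Task 1=15, EF_Task 2=10) = 15; EF_Task 8 = 15+5 = 20
ES_Task 9 = 20; EF_Task 9 = 20+7 = 27
ES_Task 10 = max(EF_Task 2=10, EF_Task 4=15, EF_Task 5=10, EF_Task 6=28, EF_Task 7=26, EF_Task 8=20, EF_Task 9=27) = 28; EF_Task 10 = 28+6 = 34
Expected project duration μ = 34 days. Critical path: Task 3 → Task 6 → Task 10.

Backward pass:
LF_Task 10 = 34; LS_Task 10 = 34−6 = 28
LF_Task 9 = LS_Task 10 = 28; LS_Task 9 = 28−7 = 21
LF_Task 8 = min(LS_Task 9=21, LS_Task 10=28) = 21; LS_Task 8 = 21−5 = 16
LF_Task 7 = LS_Task 10 = 28; LS_Task 7 = 28−13 = 15
LF_Task 6 = LS_Task 10 = 28; LS_Task 6 = 28−15 = 13
LF_Task 5 = LS_Task 10 = 28; LS_Task 5 = 28−10 = 18
LF_Task 4 = LS_Task 10 = 28; LS_Task 4 = 28−15 = 13
LF_Task 3 = min(LS_Task 6=13, LS_Task 7=15) = 13; LS_Task 3 = 13−13 = 0
LF_Task 2 = min(LS_Task 8=16, LS_Task 10=28) = 16; LS_Task 2 = 16−10 = 6
LF_Task 1 = LS_Task 8 = 16; LS_Task 1 = 16−15 = 1
Slack_Task 1 = LS_Task 1 − ES_Task 1 = 1 − 0 = 1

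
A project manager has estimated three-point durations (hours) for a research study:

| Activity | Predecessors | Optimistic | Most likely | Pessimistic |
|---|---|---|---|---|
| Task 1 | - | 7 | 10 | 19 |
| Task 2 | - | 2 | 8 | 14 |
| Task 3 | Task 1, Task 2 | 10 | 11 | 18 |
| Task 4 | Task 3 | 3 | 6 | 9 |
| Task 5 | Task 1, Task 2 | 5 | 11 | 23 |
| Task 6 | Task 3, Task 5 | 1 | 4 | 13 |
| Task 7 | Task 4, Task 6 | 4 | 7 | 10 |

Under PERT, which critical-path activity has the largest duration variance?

Task 1

te_Task 1 = (7 + 4·10 + 19)/6 = 66/6 = 11; σ²_Task 1 = ((19−7)/6)² = 4.000
te_Task 2 = (2 + 4·8 + 14)/6 = 48/6 = 8; σ²_Task 2 = ((14−2)/6)² = 4.000
te_Task 3 = (10 + 4·11 + 18)/6 = 72/6 = 12; σ²_Task 3 = ((18−10)/6)² = 1.778
te_Task 4 = (3 + 4·6 + 9)/6 = 36/6 = 6; σ²_Task 4 = ((9−3)/6)² = 1.000
te_Task 5 = (5 + 4·11 + 23)/6 = 72/6 = 12; σ²_Task 5 = ((23−5)/6)² = 9.000
te_Task 6 = (1 + 4·4 + 13)/6 = 30/6 = 5; σ²_Task 6 = ((13−1)/6)² = 4.000
te_Task 7 = (4 + 4·7 + 10)/6 = 42/6 = 7; σ²_Task 7 = ((10−4)/6)² = 1.000

Forward pass:
ES_Task 1 = 0; EF_Task 1 = 11
ES_Task 2 = 0; EF_Task 2 = 8
ES_Task 3 = max(EF_Task 1=11, EF_Task 2=8) = 11; EF_Task 3 = 11+12 = 23
ES_Task 4 = 23; EF_Task 4 = 23+6 = 29
ES_Task 5 = max(EF_Task 1=11, EF_Task 2=8) = 11; EF_Task 5 = 11+12 = 23
ES_Task 6 = max(EF_Task 3=23, EF_Task 5=23) = 23; EF_Task 6 = 23+5 = 28
ES_Task 7 = max(EF_Task 4=29, EF_Task 6=28) = 29; EF_Task 7 = 29+7 = 36
Expected project duration μ = 36 hours. Critical path: Task 1 → Task 3 → Task 4 → Task 7.

Variances on critical path: σ²_Task 1=4.000, σ²_Task 3=1.778, σ²_Task 4=1.000, σ²_Task 7=1.000.
Largest is σ²_Task 1 = 4.000.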